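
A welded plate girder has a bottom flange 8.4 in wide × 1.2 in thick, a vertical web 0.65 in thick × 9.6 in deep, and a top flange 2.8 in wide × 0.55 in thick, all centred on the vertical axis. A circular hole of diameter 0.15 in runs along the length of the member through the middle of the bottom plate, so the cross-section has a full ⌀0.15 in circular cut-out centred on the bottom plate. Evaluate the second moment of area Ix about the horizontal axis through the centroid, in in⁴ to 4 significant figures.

Break the section into simple shapes (no overlaps), measuring from the bottom-left corner of the bounding box.
Bottom plate: 8.4 × 1.2, A = 10.08 in², y = 0.6 in, Ī = 1.2096 in⁴.
Web plate: 0.65 × 9.6, A = 6.24 in², y = 6 in, Ī = 47.9232 in⁴.
Top plate: 2.8 × 0.55, A = 1.54 in², y = 11.075 in, Ī = 0.0388208 in⁴.
Hole (subtracted): ⌀0.15, A = 0.0176715 in², y = 0.6 in, Ī = 0.0000248505 in⁴.
Centroid: ȳ = ΣA·y / ΣA = 3.39266 in.
Transfer each piece to the horizontal axis through the centroid using Ī + A·d² with d = y − 3.39266:
  bottom plate: d = -2.79266 in → contributes +79.8228 in⁴
  web plate: d = 2.60734 in → contributes +90.3442 in⁴
  top plate: d = 7.68234 in → contributes +90.9272 in⁴
  hole: d = -2.79266 in → contributes −0.137843 in⁴
Total I = 260.956 in⁴.

Ix ≈ 261.0 in⁴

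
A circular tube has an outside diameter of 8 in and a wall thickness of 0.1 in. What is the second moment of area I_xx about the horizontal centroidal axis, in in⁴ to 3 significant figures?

I_xx ≈ 19.4 in⁴

Break the section into simple shapes (no overlaps), measuring from the bottom-left corner of the bounding box.
Outer circle: ⌀8, A = 50.265 in², y = 4 in, Ī = 201.06 in⁴.
Bore (subtracted): ⌀7.8, A = 47.784 in², y = 4 in, Ī = 181.7 in⁴.
By symmetry the centroid is at mid-height, ȳ = 4 in.
All pieces are centred on the horizontal centroidal axis, so I = ΣĪ (holes subtracted) = 19.365 in⁴.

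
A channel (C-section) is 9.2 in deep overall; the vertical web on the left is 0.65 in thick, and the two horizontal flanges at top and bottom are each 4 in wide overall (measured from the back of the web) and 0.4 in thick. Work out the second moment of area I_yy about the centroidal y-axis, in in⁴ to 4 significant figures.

I_yy ≈ 10.12 in⁴

Split into non-overlapping primitives; take the origin at the lower-left of the bounding box.
Web: 0.65 × 9.2, A = 5.98 in², x = 0.325 in, Ī = 0.210546 in⁴.
Top flange (beyond web): 3.35 × 0.4, A = 1.34 in², x = 2.325 in, Ī = 1.25318 in⁴.
Bottom flange (beyond web): 3.35 × 0.4, A = 1.34 in², x = 2.325 in, Ī = 1.25318 in⁴.
Centroid: x̄ = ΣA·x / ΣA = 0.943938 in.
Transfer each piece to the centroidal y-axis using Ī + A·d² with d = x − 0.943938:
  web: d = -0.618938 in → contributes +2.50139 in⁴
  top flange (beyond web): d = 1.38106 in → contributes +3.80901 in⁴
  bottom flange (beyond web): d = 1.38106 in → contributes +3.80901 in⁴
Total I = 10.1194 in⁴.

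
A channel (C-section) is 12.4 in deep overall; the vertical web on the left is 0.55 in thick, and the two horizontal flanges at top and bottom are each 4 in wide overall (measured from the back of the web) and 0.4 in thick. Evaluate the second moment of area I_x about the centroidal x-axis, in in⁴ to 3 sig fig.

Break the section into simple shapes (no overlaps), measuring from the bottom-left corner of the bounding box.
Web: 0.55 × 12.4, A = 6.82 in², y = 6.2 in, Ī = 87.387 in⁴.
Top flange (beyond web): 3.45 × 0.4, A = 1.38 in², y = 12.2 in, Ī = 0.0184 in⁴.
Bottom flange (beyond web): 3.45 × 0.4, A = 1.38 in², y = 0.2 in, Ī = 0.0184 in⁴.
By symmetry the centroid is at mid-height, ȳ = 6.2 in.
Transfer each piece to the centroidal x-axis using Ī + A·d² with d = y − 6.2:
  web: d = 0 in → contributes +87.387 in⁴
  top flange (beyond web): d = 6 in → contributes +49.698 in⁴
  bottom flange (beyond web): d = -6 in → contributes +49.698 in⁴
Total I = 186.78 in⁴.

I_x ≈ 187 in⁴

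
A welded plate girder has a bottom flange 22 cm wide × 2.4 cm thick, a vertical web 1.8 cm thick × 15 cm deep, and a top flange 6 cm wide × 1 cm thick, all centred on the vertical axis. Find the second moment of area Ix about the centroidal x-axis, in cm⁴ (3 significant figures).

Ix ≈ 2940 cm⁴

Break the section into simple shapes (no overlaps), measuring from the bottom-left corner of the bounding box.
Bottom plate: 22 × 2.4, A = 52.8 cm², y = 1.2 cm, Ī = 25.344 cm⁴.
Web plate: 1.8 × 15, A = 27 cm², y = 9.9 cm, Ī = 506.25 cm⁴.
Top plate: 6 × 1, A = 6 cm², y = 17.9 cm, Ī = 0.5 cm⁴.
Centroid: ȳ = ΣA·y / ΣA = 5.1056 cm.
Transfer each piece to the centroidal x-axis using Ī + A·d² with d = y − 5.1056:
  bottom plate: d = -3.9056 cm → contributes +830.74 cm⁴
  web plate: d = 4.7944 cm → contributes +1126.9 cm⁴
  top plate: d = 12.794 cm → contributes +982.68 cm⁴
Total I = 2940.3 cm⁴.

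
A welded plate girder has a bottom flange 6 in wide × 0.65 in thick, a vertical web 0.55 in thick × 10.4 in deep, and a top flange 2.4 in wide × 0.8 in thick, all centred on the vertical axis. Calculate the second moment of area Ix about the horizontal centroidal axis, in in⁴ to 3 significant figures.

Ix ≈ 221 in⁴

Split into non-overlapping primitives; take the origin at the lower-left of the bounding box.
Bottom plate: 6 × 0.65, A = 3.9 in², y = 0.325 in, Ī = 0.13731 in⁴.
Web plate: 0.55 × 10.4, A = 5.72 in², y = 5.85 in, Ī = 51.556 in⁴.
Top plate: 2.4 × 0.8, A = 1.92 in², y = 11.45 in, Ī = 0.1024 in⁴.
Centroid: ȳ = ΣA·y / ΣA = 4.9145 in.
Transfer each piece to the horizontal centroidal axis using Ī + A·d² with d = y − 4.9145:
  bottom plate: d = -4.5895 in → contributes +82.286 in⁴
  web plate: d = 0.93549 in → contributes +56.562 in⁴
  top plate: d = 6.5355 in → contributes +82.111 in⁴
Total I = 220.96 in⁴.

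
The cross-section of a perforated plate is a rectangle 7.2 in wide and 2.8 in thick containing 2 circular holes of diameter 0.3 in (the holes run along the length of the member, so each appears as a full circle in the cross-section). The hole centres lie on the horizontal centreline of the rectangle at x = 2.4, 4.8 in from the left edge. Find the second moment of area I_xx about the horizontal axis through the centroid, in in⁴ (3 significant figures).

Decompose the section into non-overlapping parts with the origin at the bottom-left of its bounding rectangle.
Plate: 7.2 × 2.8, A = 20.16 in², y = 1.4 in, Ī = 13.171 in⁴.
Hole 1 (subtracted): ⌀0.3, A = 0.070686 in², y = 1.4 in, Ī = 0.00039761 in⁴.
Hole 2 (subtracted): ⌀0.3, A = 0.070686 in², y = 1.4 in, Ī = 0.00039761 in⁴.
By symmetry the centroid is at mid-height, ȳ = 1.4 in.
All pieces are centred on the horizontal axis through the centroid, so I = ΣĪ (holes subtracted) = 13.17 in⁴.

I_xx ≈ 13.2 in⁴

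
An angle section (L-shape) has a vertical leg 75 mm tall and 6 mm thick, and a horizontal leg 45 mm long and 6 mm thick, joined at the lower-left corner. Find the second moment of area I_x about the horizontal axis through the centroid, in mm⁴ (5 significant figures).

Split into non-overlapping primitives; take the origin at the lower-left of the bounding box.
Vertical leg: 6 × 75, A = 450 mm², y = 37.5 mm, Ī = 210937.5 mm⁴.
Horizontal leg (remainder): 39 × 6, A = 234 mm², y = 3 mm, Ī = 702 mm⁴.
Centroid: ȳ = ΣA·y / ΣA = 25.69737 mm.
Transfer each piece to the horizontal axis through the centroid using Ī + A·d² with d = y − 25.69737:
  vertical leg: d = 11.80263 mm → contributes +273623.5 mm⁴
  horizontal leg (remainder): d = -22.69737 mm → contributes +121251.9 mm⁴
Total I = 394875.4 mm⁴.

I_x ≈ 3.9488 × 10⁵ mm⁴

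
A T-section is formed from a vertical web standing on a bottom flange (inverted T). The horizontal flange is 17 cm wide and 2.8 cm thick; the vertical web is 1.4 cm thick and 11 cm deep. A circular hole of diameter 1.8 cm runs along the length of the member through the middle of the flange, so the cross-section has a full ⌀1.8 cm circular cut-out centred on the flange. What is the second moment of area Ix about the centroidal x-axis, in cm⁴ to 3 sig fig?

Break the section into simple shapes (no overlaps), measuring from the bottom-left corner of the bounding box.
Flange: 17 × 2.8, A = 47.6 cm², y = 1.4 cm, Ī = 31.099 cm⁴.
Web: 1.4 × 11, A = 15.4 cm², y = 8.3 cm, Ī = 155.28 cm⁴.
Hole (subtracted): ⌀1.8, A = 2.5447 cm², y = 1.4 cm, Ī = 0.5153 cm⁴.
Centroid: ȳ = ΣA·y / ΣA = 3.1577 cm.
Transfer each piece to the centroidal x-axis using Ī + A·d² with d = y − 3.1577:
  flange: d = -1.7577 cm → contributes +178.15 cm⁴
  web: d = 5.1423 cm → contributes +562.52 cm⁴
  hole: d = -1.7577 cm → contributes −8.3768 cm⁴
Total I = 732.29 cm⁴.

Ix ≈ 732 cm⁴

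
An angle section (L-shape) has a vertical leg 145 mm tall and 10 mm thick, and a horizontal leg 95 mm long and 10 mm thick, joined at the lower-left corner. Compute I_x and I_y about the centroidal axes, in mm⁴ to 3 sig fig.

I_x ≈ 4.99 × 10⁶ mm⁴, I_y ≈ 1.73 × 10⁶ mm⁴

Split into non-overlapping primitives; take the origin at the lower-left of the bounding box.
Vertical leg: 10 × 145, A = 1 450 mm², y = 72.5 mm, Ī = 2 540 521 mm⁴.
Horizontal leg (remainder): 85 × 10, A = 850 mm², y = 5 mm, Ī = 7083.3 mm⁴.
Centroid: ȳ = ΣA·y / ΣA = 47.554 mm.
Transfer each piece to the centroidal x-axis using Ī + A·d² with d = y − 47.554:
  vertical leg: d = 24.946 mm → contributes +3 442 835 mm⁴
  horizontal leg (remainder): d = -42.554 mm → contributes +1 546 325 mm⁴
Total I = 4 989 160 mm⁴.
For the y-axis: x̄ = 22.554 mm.
Repeating about the centroidal y-axis gives I_y = 1 732 910 mm⁴.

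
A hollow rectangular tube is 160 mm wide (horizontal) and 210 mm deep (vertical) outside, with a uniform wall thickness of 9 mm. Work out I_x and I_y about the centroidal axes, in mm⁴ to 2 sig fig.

I_x ≈ 4.0 × 10⁷ mm⁴, I_y ≈ 2.6 × 10⁷ mm⁴

Break the section into simple shapes (no overlaps), measuring from the bottom-left corner of the bounding box.
Outer rectangle: 160 × 210, A = 33 600 mm², y = 105 mm, Ī = 123 480 000 mm⁴.
Inner void (subtracted): 142 × 192, A = 27 264 mm², y = 105 mm, Ī = 83 755 008 mm⁴.
By symmetry the centroid is at mid-height, ȳ = 105 mm.
All pieces are centred on the centroidal x-axis, so I = ΣĪ (holes subtracted) = 39 724 992 mm⁴.
Repeating about the centroidal y-axis gives I_y = 25 867 392 mm⁴.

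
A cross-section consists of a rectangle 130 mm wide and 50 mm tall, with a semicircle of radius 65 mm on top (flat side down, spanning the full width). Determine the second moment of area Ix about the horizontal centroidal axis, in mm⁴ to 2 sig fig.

Ix ≈ 1.2 × 10⁷ mm⁴

Decompose the section into non-overlapping parts with the origin at the bottom-left of its bounding rectangle.
Rectangular body: 130 × 50, A = 6 500 mm², y = 25 mm, Ī = 1 354 167 mm⁴.
Semicircular cap: semicircle r = 65, A = 6 637 mm², y = 77.59 mm, Ī = 1 959 230 mm⁴.
Centroid: ȳ = ΣA·y / ΣA = 51.57 mm.
Transfer each piece to the horizontal centroidal axis using Ī + A·d² with d = y − 51.57:
  rectangular body: d = -26.57 mm → contributes +5 941 857 mm⁴
  semicircular cap: d = 26.02 mm → contributes +6 452 483 mm⁴
Total I = 12 394 339 mm⁴.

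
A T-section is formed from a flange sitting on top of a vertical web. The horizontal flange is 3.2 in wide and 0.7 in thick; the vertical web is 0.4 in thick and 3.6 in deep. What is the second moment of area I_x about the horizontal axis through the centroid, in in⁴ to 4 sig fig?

Treat the section as a set of non-overlapping primitives; coordinates are from the bounding-box lower-left.
Flange: 3.2 × 0.7, A = 2.24 in², y = 3.95 in, Ī = 0.0914667 in⁴.
Web: 0.4 × 3.6, A = 1.44 in², y = 1.8 in, Ī = 1.5552 in⁴.
Centroid: ȳ = ΣA·y / ΣA = 3.1087 in.
Transfer each piece to the horizontal axis through the centroid using Ī + A·d² with d = y − 3.1087:
  flange: d = 0.841304 in → contributes +1.67692 in⁴
  web: d = -1.3087 in → contributes +4.02147 in⁴
Total I = 5.69839 in⁴.

I_x ≈ 5.698 in⁴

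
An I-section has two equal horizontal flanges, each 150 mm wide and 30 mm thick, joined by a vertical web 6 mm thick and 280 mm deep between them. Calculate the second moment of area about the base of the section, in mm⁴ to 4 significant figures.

I_base ≈ 5.365 × 10⁸ mm⁴

Treat the section as a set of non-overlapping primitives; coordinates are from the bounding-box lower-left.
Bottom flange: 150 × 30, A = 4 500 mm², y = 15 mm, Ī = 337 500 mm⁴.
Web: 6 × 280, A = 1 680 mm², y = 170 mm, Ī = 10 976 000 mm⁴.
Top flange: 150 × 30, A = 4 500 mm², y = 325 mm, Ī = 337 500 mm⁴.
Transfer each piece to the base of the section using Ī + A·d² with d = y − 0:
  bottom flange: d = 15 mm → contributes +1 350 000 mm⁴
  web: d = 170 mm → contributes +59 528 000 mm⁴
  top flange: d = 325 mm → contributes +475 650 000 mm⁴
Total I = 536 528 000 mm⁴.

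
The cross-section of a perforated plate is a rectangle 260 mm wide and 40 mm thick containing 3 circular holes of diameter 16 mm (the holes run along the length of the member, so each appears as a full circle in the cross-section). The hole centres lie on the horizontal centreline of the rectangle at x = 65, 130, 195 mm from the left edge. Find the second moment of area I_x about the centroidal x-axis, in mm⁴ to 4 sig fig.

Treat the section as a set of non-overlapping primitives; coordinates are from the bounding-box lower-left.
Plate: 260 × 40, A = 10 400 mm², y = 20 mm, Ī = 1 386 667 mm⁴.
Hole 1 (subtracted): ⌀16, A = 201.062 mm², y = 20 mm, Ī = 3216.99 mm⁴.
Hole 2 (subtracted): ⌀16, A = 201.062 mm², y = 20 mm, Ī = 3216.99 mm⁴.
Hole 3 (subtracted): ⌀16, A = 201.062 mm², y = 20 mm, Ī = 3216.99 mm⁴.
By symmetry the centroid is at mid-height, ȳ = 20 mm.
All pieces are centred on the centroidal x-axis, so I = ΣĪ (holes subtracted) = 1 377 016 mm⁴.

I_x ≈ 1.377 × 10⁶ mm⁴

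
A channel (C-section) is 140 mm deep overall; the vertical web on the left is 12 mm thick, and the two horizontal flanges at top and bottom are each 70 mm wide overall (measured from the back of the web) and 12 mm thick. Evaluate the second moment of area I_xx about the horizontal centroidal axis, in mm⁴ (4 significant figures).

I_xx ≈ 8.462 × 10⁶ mm⁴

Split into non-overlapping primitives; take the origin at the lower-left of the bounding box.
Web: 12 × 140, A = 1 680 mm², y = 70 mm, Ī = 2 744 000 mm⁴.
Top flange (beyond web): 58 × 12, A = 696 mm², y = 134 mm, Ī = 8 352 mm⁴.
Bottom flange (beyond web): 58 × 12, A = 696 mm², y = 6 mm, Ī = 8 352 mm⁴.
By symmetry the centroid is at mid-height, ȳ = 70 mm.
Transfer each piece to the horizontal centroidal axis using Ī + A·d² with d = y − 70:
  web: d = 0 mm → contributes +2 744 000 mm⁴
  top flange (beyond web): d = 64 mm → contributes +2 859 168 mm⁴
  bottom flange (beyond web): d = -64 mm → contributes +2 859 168 mm⁴
Total I = 8 462 336 mm⁴.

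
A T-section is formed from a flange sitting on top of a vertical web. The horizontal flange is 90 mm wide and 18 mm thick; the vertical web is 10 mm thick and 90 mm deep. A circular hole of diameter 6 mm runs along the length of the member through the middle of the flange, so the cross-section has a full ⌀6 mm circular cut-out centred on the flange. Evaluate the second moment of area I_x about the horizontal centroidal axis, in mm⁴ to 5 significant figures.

Split into non-overlapping primitives; take the origin at the lower-left of the bounding box.
Flange: 90 × 18, A = 1 620 mm², y = 99 mm, Ī = 43 740 mm⁴.
Web: 10 × 90, A = 900 mm², y = 45 mm, Ī = 607 500 mm⁴.
Hole (subtracted): ⌀6, A = 28.27433 mm², y = 99 mm, Ī = 63.61725 mm⁴.
Centroid: ȳ = ΣA·y / ΣA = 79.49545 mm.
Transfer each piece to the horizontal centroidal axis using Ī + A·d² with d = y − 79.49545:
  flange: d = 19.50455 mm → contributes +660032.8 mm⁴
  web: d = -34.49545 mm → contributes +1 678 442 mm⁴
  hole: d = 19.50455 mm → contributes −10819.96 mm⁴
Total I = 2 327 655 mm⁴.

I_x ≈ 2.3277 × 10⁶ mm⁴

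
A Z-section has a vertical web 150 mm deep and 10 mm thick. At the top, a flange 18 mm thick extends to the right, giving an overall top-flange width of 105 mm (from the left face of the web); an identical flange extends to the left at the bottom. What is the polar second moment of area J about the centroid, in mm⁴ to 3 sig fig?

Treat the section as a set of non-overlapping primitives; coordinates are from the bounding-box lower-left.
Web: 10 × 150, A = 1 500 mm², y = 75 mm, Ī = 2 812 500 mm⁴.
Top flange (beyond web): 95 × 18, A = 1 710 mm², y = 141 mm, Ī = 46 170 mm⁴.
Bottom flange (beyond web): 95 × 18, A = 1 710 mm², y = 9 mm, Ī = 46 170 mm⁴.
Centroid: ȳ = ΣA·y / ΣA = 75 mm.
Transfer each piece to the centroidal x-axis using Ī + A·d² with d = y − 75:
  web: d = 0 mm → contributes +2 812 500 mm⁴
  top flange (beyond web): d = 66 mm → contributes +7 494 930 mm⁴
  bottom flange (beyond web): d = -66 mm → contributes +7 494 930 mm⁴
Total I = 17 802 360 mm⁴.
For the y-axis: x̄ = 100 mm.
Repeating about the centroidal y-axis gives I_y = 12 011 000 mm⁴.
Polar second moment: J = I_x + I_y = 29 813 360 mm⁴.

J ≈ 2.98 × 10⁷ mm⁴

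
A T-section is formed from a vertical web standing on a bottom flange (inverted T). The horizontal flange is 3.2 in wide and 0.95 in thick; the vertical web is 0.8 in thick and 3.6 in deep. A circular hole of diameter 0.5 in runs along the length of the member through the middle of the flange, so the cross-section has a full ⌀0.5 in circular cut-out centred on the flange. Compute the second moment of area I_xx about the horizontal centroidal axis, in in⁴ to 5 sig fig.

I_xx ≈ 10.742 in⁴

Break the section into simple shapes (no overlaps), measuring from the bottom-left corner of the bounding box.
Flange: 3.2 × 0.95, A = 3.04 in², y = 0.475 in, Ī = 0.2286333 in⁴.
Web: 0.8 × 3.6, A = 2.88 in², y = 2.75 in, Ī = 3.1104 in⁴.
Hole (subtracted): ⌀0.5, A = 0.1963495 in², y = 0.475 in, Ī = 0.003067962 in⁴.
Centroid: ȳ = ΣA·y / ΣA = 1.619724 in.
Transfer each piece to the horizontal centroidal axis using Ī + A·d² with d = y − 1.619724:
  flange: d = -1.144724 in → contributes +4.212228 in⁴
  web: d = 1.130276 in → contributes +6.789669 in⁴
  hole: d = -1.144724 in → contributes −0.260363 in⁴
Total I = 10.74153 in⁴.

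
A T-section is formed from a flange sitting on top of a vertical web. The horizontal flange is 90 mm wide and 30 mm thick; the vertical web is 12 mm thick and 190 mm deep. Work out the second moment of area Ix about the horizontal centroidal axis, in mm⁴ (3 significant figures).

Treat the section as a set of non-overlapping primitives; coordinates are from the bounding-box lower-left.
Flange: 90 × 30, A = 2 700 mm², y = 205 mm, Ī = 202 500 mm⁴.
Web: 12 × 190, A = 2 280 mm², y = 95 mm, Ī = 6 859 000 mm⁴.
Centroid: ȳ = ΣA·y / ΣA = 154.64 mm.
Transfer each piece to the horizontal centroidal axis using Ī + A·d² with d = y − 154.64:
  flange: d = 50.361 mm → contributes +7 050 443 mm⁴
  web: d = -59.639 mm → contributes +14 968 406 mm⁴
Total I = 22 018 849 mm⁴.

Ix ≈ 2.20 × 10⁷ mm⁴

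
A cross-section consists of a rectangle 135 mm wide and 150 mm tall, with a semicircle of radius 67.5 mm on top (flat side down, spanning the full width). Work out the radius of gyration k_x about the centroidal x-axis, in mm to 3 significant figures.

k_x ≈ 59.5 mm

Break the section into simple shapes (no overlaps), measuring from the bottom-left corner of the bounding box.
Rectangular body: 135 × 150, A = 20 250 mm², y = 75 mm, Ī = 37 968 750 mm⁴.
Semicircular cap: semicircle r = 67.5, A = 7156.9 mm², y = 178.65 mm, Ī = 2 278 490 mm⁴.
Centroid: ȳ = ΣA·y / ΣA = 102.07 mm.
Transfer each piece to the centroidal x-axis using Ī + A·d² with d = y − 102.07:
  rectangular body: d = -27.066 mm → contributes +52 803 481 mm⁴
  semicircular cap: d = 76.582 mm → contributes +44 252 193 mm⁴
Total I = 97 055 674 mm⁴.
Radius of gyration: k = √(I/A) = √(97 055 674 / 27 407) = 59.509 mm.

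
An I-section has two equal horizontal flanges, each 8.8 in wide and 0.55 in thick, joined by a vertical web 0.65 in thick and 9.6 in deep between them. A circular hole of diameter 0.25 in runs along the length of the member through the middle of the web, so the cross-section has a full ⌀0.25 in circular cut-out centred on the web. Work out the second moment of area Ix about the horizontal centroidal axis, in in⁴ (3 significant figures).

Ix ≈ 297 in⁴

Treat the section as a set of non-overlapping primitives; coordinates are from the bounding-box lower-left.
Bottom flange: 8.8 × 0.55, A = 4.84 in², y = 0.275 in, Ī = 0.12201 in⁴.
Web: 0.65 × 9.6, A = 6.24 in², y = 5.35 in, Ī = 47.923 in⁴.
Top flange: 8.8 × 0.55, A = 4.84 in², y = 10.425 in, Ī = 0.12201 in⁴.
Hole (subtracted): ⌀0.25, A = 0.049087 in², y = 5.35 in, Ī = 0.00019175 in⁴.
By symmetry the centroid is at mid-height, ȳ = 5.35 in.
Transfer each piece to the horizontal centroidal axis using Ī + A·d² with d = y − 5.35:
  bottom flange: d = -5.075 in → contributes +124.78 in⁴
  web: d = 0 in → contributes +47.923 in⁴
  top flange: d = 5.075 in → contributes +124.78 in⁴
  hole: d = 0 in → contributes −0.00019175 in⁴
Total I = 297.48 in⁴.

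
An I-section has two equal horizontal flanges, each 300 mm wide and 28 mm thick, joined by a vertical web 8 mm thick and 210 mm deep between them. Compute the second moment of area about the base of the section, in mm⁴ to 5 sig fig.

Decompose the section into non-overlapping parts with the origin at the bottom-left of its bounding rectangle.
Bottom flange: 300 × 28, A = 8 400 mm², y = 14 mm, Ī = 548 800 mm⁴.
Web: 8 × 210, A = 1 680 mm², y = 133 mm, Ī = 6 174 000 mm⁴.
Top flange: 300 × 28, A = 8 400 mm², y = 252 mm, Ī = 548 800 mm⁴.
Transfer each piece to a horizontal axis along the bottom face using Ī + A·d² with d = y − 0:
  bottom flange: d = 14 mm → contributes +2 195 200 mm⁴
  web: d = 133 mm → contributes +35 891 520 mm⁴
  top flange: d = 252 mm → contributes +533 982 400 mm⁴
Total I = 572 069 120 mm⁴.

I_base ≈ 5.7207 × 10⁸ mm⁴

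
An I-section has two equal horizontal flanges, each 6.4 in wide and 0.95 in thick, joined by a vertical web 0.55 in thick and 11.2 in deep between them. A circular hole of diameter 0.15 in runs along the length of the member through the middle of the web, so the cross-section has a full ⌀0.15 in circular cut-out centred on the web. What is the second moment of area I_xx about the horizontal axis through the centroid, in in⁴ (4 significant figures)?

Break the section into simple shapes (no overlaps), measuring from the bottom-left corner of the bounding box.
Bottom flange: 6.4 × 0.95, A = 6.08 in², y = 0.475 in, Ī = 0.457267 in⁴.
Web: 0.55 × 11.2, A = 6.16 in², y = 6.55 in, Ī = 64.3925 in⁴.
Top flange: 6.4 × 0.95, A = 6.08 in², y = 12.625 in, Ī = 0.457267 in⁴.
Hole (subtracted): ⌀0.15, A = 0.0176715 in², y = 6.55 in, Ī = 0.0000248505 in⁴.
By symmetry the centroid is at mid-height, ȳ = 6.55 in.
Transfer each piece to the horizontal axis through the centroid using Ī + A·d² with d = y − 6.55:
  bottom flange: d = -6.075 in → contributes +224.843 in⁴
  web: d = 0 in → contributes +64.3925 in⁴
  top flange: d = 6.075 in → contributes +224.843 in⁴
  hole: d = 0 in → contributes −0.0000248505 in⁴
Total I = 514.079 in⁴.

I_xx ≈ 514.1 in⁴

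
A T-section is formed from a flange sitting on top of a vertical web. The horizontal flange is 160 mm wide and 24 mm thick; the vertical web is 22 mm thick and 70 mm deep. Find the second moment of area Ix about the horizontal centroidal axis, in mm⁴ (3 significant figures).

Ix ≈ 3.24 × 10⁶ mm⁴

Treat the section as a set of non-overlapping primitives; coordinates are from the bounding-box lower-left.
Flange: 160 × 24, A = 3 840 mm², y = 82 mm, Ī = 184 320 mm⁴.
Web: 22 × 70, A = 1 540 mm², y = 35 mm, Ī = 628 833 mm⁴.
Centroid: ȳ = ΣA·y / ΣA = 68.546 mm.
Transfer each piece to the horizontal centroidal axis using Ī + A·d² with d = y − 68.546:
  flange: d = 13.454 mm → contributes +879 350 mm⁴
  web: d = -33.546 mm → contributes +2 361 896 mm⁴
Total I = 3 241 247 mm⁴.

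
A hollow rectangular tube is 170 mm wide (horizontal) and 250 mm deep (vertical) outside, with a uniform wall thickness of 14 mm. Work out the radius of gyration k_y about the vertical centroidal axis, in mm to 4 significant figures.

k_y ≈ 67.08 mm

Treat the section as a set of non-overlapping primitives; coordinates are from the bounding-box lower-left.
Outer rectangle: 170 × 250, A = 42 500 mm², x = 85 mm, Ī = 102 354 167 mm⁴.
Inner void (subtracted): 142 × 222, A = 31 524 mm², x = 85 mm, Ī = 52 970 828 mm⁴.
By symmetry the centroid is at mid-width, x̄ = 85 mm.
All pieces are centred on the vertical centroidal axis, so I = ΣĪ (holes subtracted) = 49 383 339 mm⁴.
Radius of gyration: k = √(I/A) = √(49 383 339 / 10 976) = 67.0762 mm.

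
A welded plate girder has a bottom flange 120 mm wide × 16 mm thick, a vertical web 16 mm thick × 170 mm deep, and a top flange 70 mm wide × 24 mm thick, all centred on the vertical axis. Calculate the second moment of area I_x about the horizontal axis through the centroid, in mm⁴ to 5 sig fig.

I_x ≈ 3.9047 × 10⁷ mm⁴

Treat the section as a set of non-overlapping primitives; coordinates are from the bounding-box lower-left.
Bottom plate: 120 × 16, A = 1 920 mm², y = 8 mm, Ī = 40 960 mm⁴.
Web plate: 16 × 170, A = 2 720 mm², y = 101 mm, Ī = 6 550 667 mm⁴.
Top plate: 70 × 24, A = 1 680 mm², y = 198 mm, Ī = 80 640 mm⁴.
Centroid: ȳ = ΣA·y / ΣA = 98.53165 mm.
Transfer each piece to the horizontal axis through the centroid using Ī + A·d² with d = y − 98.53165:
  bottom plate: d = -90.53165 mm → contributes +15 777 239 mm⁴
  web plate: d = 2.468354 mm → contributes +6 567 239 mm⁴
  top plate: d = 99.46835 mm → contributes +16 702 482 mm⁴
Total I = 39 046 960 mm⁴.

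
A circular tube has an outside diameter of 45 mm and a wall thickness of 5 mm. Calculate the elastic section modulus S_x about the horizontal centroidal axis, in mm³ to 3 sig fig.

S_x ≈ 5670 mm³

Split into non-overlapping primitives; take the origin at the lower-left of the bounding box.
Outer circle: ⌀45, A = 1590.4 mm², y = 22.5 mm, Ī = 201 289 mm⁴.
Bore (subtracted): ⌀35, A = 962.11 mm², y = 22.5 mm, Ī = 73 662 mm⁴.
By symmetry the centroid is at mid-height, ȳ = 22.5 mm.
All pieces are centred on the horizontal centroidal axis, so I = ΣĪ (holes subtracted) = 127 627 mm⁴.
Extreme fibre distance c = 22.5 mm; S = I/c = 5672.3 mm³.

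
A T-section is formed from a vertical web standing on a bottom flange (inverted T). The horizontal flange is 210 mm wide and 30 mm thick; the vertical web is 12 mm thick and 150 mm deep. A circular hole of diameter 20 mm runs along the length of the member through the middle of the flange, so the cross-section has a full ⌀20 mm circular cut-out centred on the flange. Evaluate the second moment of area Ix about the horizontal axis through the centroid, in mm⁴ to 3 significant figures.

Ix ≈ 1.50 × 10⁷ mm⁴

Treat the section as a set of non-overlapping primitives; coordinates are from the bounding-box lower-left.
Flange: 210 × 30, A = 6 300 mm², y = 15 mm, Ī = 472 500 mm⁴.
Web: 12 × 150, A = 1 800 mm², y = 105 mm, Ī = 3 375 000 mm⁴.
Hole (subtracted): ⌀20, A = 314.16 mm², y = 15 mm, Ī = 7 854 mm⁴.
Centroid: ȳ = ΣA·y / ΣA = 35.807 mm.
Transfer each piece to the horizontal axis through the centroid using Ī + A·d² with d = y − 35.807:
  flange: d = -20.807 mm → contributes +3 199 967 mm⁴
  web: d = 69.193 mm → contributes +11 992 808 mm⁴
  hole: d = -20.807 mm → contributes −143 863 mm⁴
Total I = 15 048 912 mm⁴.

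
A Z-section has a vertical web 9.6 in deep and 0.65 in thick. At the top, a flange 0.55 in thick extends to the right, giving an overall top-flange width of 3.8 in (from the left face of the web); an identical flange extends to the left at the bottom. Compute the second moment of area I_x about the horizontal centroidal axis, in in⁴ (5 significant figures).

I_x ≈ 118.96 in⁴

Break the section into simple shapes (no overlaps), measuring from the bottom-left corner of the bounding box.
Web: 0.65 × 9.6, A = 6.24 in², y = 4.8 in, Ī = 47.9232 in⁴.
Top flange (beyond web): 3.15 × 0.55, A = 1.7325 in², y = 9.325 in, Ī = 0.04367344 in⁴.
Bottom flange (beyond web): 3.15 × 0.55, A = 1.7325 in², y = 0.275 in, Ī = 0.04367344 in⁴.
Centroid: ȳ = ΣA·y / ΣA = 4.8 in.
Transfer each piece to the horizontal centroidal axis using Ī + A·d² with d = y − 4.8:
  web: d = 0 in → contributes +47.9232 in⁴
  top flange (beyond web): d = 4.525 in → contributes +35.51769 in⁴
  bottom flange (beyond web): d = -4.525 in → contributes +35.51769 in⁴
Total I = 118.9586 in⁴.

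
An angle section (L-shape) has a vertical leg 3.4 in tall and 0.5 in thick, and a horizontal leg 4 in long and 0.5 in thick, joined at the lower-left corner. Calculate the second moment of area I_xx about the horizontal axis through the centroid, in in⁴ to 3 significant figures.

I_xx ≈ 3.49 in⁴

Treat the section as a set of non-overlapping primitives; coordinates are from the bounding-box lower-left.
Vertical leg: 0.5 × 3.4, A = 1.7 in², y = 1.7 in, Ī = 1.6377 in⁴.
Horizontal leg (remainder): 3.5 × 0.5, A = 1.75 in², y = 0.25 in, Ī = 0.036458 in⁴.
Centroid: ȳ = ΣA·y / ΣA = 0.96449 in.
Transfer each piece to the horizontal axis through the centroid using Ī + A·d² with d = y − 0.96449:
  vertical leg: d = 0.73551 in → contributes +2.5573 in⁴
  horizontal leg (remainder): d = -0.71449 in → contributes +0.92983 in⁴
Total I = 3.4872 in⁴.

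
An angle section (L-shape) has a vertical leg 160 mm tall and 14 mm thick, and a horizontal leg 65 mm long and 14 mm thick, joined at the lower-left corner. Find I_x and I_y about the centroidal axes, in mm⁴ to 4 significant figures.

Treat the section as a set of non-overlapping primitives; coordinates are from the bounding-box lower-left.
Vertical leg: 14 × 160, A = 2 240 mm², y = 80 mm, Ī = 4 778 667 mm⁴.
Horizontal leg (remainder): 51 × 14, A = 714 mm², y = 7 mm, Ī = 11 662 mm⁴.
Centroid: ȳ = ΣA·y / ΣA = 62.3555 mm.
Transfer each piece to the centroidal x-axis using Ī + A·d² with d = y − 62.3555:
  vertical leg: d = 17.6445 mm → contributes +5 476 046 mm⁴
  horizontal leg (remainder): d = -55.3555 mm → contributes +2 199 519 mm⁴
Total I = 7 675 565 mm⁴.
For the y-axis: x̄ = 14.8555 mm.
Repeating about the centroidal y-axis gives I_y = 763 223 mm⁴.

I_x ≈ 7.676 × 10⁶ mm⁴, I_y ≈ 7.632 × 10⁵ mm⁴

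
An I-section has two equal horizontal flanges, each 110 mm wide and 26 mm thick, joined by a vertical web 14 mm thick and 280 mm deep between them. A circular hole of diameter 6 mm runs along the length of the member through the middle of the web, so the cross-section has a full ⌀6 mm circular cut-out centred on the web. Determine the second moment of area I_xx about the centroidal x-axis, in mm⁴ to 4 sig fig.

Treat the section as a set of non-overlapping primitives; coordinates are from the bounding-box lower-left.
Bottom flange: 110 × 26, A = 2 860 mm², y = 13 mm, Ī = 161 113 mm⁴.
Web: 14 × 280, A = 3 920 mm², y = 166 mm, Ī = 25 610 667 mm⁴.
Top flange: 110 × 26, A = 2 860 mm², y = 319 mm, Ī = 161 113 mm⁴.
Hole (subtracted): ⌀6, A = 28.2743 mm², y = 166 mm, Ī = 63.6173 mm⁴.
By symmetry the centroid is at mid-height, ȳ = 166 mm.
Transfer each piece to the centroidal x-axis using Ī + A·d² with d = y − 166:
  bottom flange: d = -153 mm → contributes +67 110 853 mm⁴
  web: d = 0 mm → contributes +25 610 667 mm⁴
  top flange: d = 153 mm → contributes +67 110 853 mm⁴
  hole: d = 0 mm → contributes −63.6173 mm⁴
Total I = 159 832 310 mm⁴.

I_xx ≈ 1.598 × 10⁸ mm⁴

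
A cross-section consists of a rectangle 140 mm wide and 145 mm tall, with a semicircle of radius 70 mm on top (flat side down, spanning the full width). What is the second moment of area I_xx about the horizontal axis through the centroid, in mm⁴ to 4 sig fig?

Treat the section as a set of non-overlapping primitives; coordinates are from the bounding-box lower-left.
Rectangular body: 140 × 145, A = 20 300 mm², y = 72.5 mm, Ī = 35 567 292 mm⁴.
Semicircular cap: semicircle r = 70, A = 7696.9 mm², y = 174.709 mm, Ī = 2 635 265 mm⁴.
Centroid: ȳ = ΣA·y / ΣA = 100.599 mm.
Transfer each piece to the horizontal axis through the centroid using Ī + A·d² with d = y − 100.599:
  rectangular body: d = -28.0993 mm → contributes +51 595 524 mm⁴
  semicircular cap: d = 74.1097 mm → contributes +44 908 521 mm⁴
Total I = 96 504 044 mm⁴.

I_xx ≈ 9.650 × 10⁷ mm⁴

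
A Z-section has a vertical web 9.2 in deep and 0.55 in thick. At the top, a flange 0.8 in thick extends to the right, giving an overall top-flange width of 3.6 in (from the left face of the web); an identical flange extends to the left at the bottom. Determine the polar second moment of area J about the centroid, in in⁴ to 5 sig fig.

Decompose the section into non-overlapping parts with the origin at the bottom-left of its bounding rectangle.
Web: 0.55 × 9.2, A = 5.06 in², y = 4.6 in, Ī = 35.68987 in⁴.
Top flange (beyond web): 3.05 × 0.8, A = 2.44 in², y = 8.8 in, Ī = 0.1301333 in⁴.
Bottom flange (beyond web): 3.05 × 0.8, A = 2.44 in², y = 0.4 in, Ī = 0.1301333 in⁴.
Centroid: ȳ = ΣA·y / ΣA = 4.6 in.
Transfer each piece to the centroidal x-axis using Ī + A·d² with d = y − 4.6:
  web: d = 0 in → contributes +35.68987 in⁴
  top flange (beyond web): d = 4.2 in → contributes +43.17173 in⁴
  bottom flange (beyond web): d = -4.2 in → contributes +43.17173 in⁴
Total I = 122.0333 in⁴.
For the y-axis: x̄ = 3.325 in.
Repeating about the centroidal y-axis gives I_y = 19.72177 in⁴.
Polar second moment: J = I_x + I_y = 141.7551 in⁴.

J ≈ 141.76 in⁴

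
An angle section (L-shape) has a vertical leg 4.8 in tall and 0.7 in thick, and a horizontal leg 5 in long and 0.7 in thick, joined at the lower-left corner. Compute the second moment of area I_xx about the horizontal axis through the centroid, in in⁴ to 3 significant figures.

I_xx ≈ 13.2 in⁴

Break the section into simple shapes (no overlaps), measuring from the bottom-left corner of the bounding box.
Vertical leg: 0.7 × 4.8, A = 3.36 in², y = 2.4 in, Ī = 6.4512 in⁴.
Horizontal leg (remainder): 4.3 × 0.7, A = 3.01 in², y = 0.35 in, Ī = 0.12291 in⁴.
Centroid: ȳ = ΣA·y / ΣA = 1.4313 in.
Transfer each piece to the horizontal axis through the centroid using Ī + A·d² with d = y − 1.4313:
  vertical leg: d = 0.96868 in → contributes +9.604 in⁴
  horizontal leg (remainder): d = -1.0813 in → contributes +3.6424 in⁴
Total I = 13.246 in⁴.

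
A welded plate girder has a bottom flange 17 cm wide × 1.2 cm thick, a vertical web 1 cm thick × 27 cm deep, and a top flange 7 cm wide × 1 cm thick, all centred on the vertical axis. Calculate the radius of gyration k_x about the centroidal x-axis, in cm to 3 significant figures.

Decompose the section into non-overlapping parts with the origin at the bottom-left of its bounding rectangle.
Bottom plate: 17 × 1.2, A = 20.4 cm², y = 0.6 cm, Ī = 2.448 cm⁴.
Web plate: 1 × 27, A = 27 cm², y = 14.7 cm, Ī = 1640.3 cm⁴.
Top plate: 7 × 1, A = 7 cm², y = 28.7 cm, Ī = 0.58333 cm⁴.
Centroid: ȳ = ΣA·y / ΣA = 11.214 cm.
Transfer each piece to the centroidal x-axis using Ī + A·d² with d = y − 11.214:
  bottom plate: d = -10.614 cm → contributes +2300.6 cm⁴
  web plate: d = 3.486 cm → contributes +1968.4 cm⁴
  top plate: d = 17.486 cm → contributes +2140.9 cm⁴
Total I = 6409.9 cm⁴.
Radius of gyration: k = √(I/A) = √(6409.9 / 54.4) = 10.855 cm.

k_x ≈ 10.9 cm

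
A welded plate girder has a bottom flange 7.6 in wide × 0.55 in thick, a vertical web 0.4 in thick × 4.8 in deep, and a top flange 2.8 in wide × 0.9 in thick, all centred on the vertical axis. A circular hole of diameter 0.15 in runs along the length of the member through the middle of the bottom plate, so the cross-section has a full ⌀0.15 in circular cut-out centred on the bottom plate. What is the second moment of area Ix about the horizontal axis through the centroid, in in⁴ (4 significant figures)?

Treat the section as a set of non-overlapping primitives; coordinates are from the bounding-box lower-left.
Bottom plate: 7.6 × 0.55, A = 4.18 in², y = 0.275 in, Ī = 0.105371 in⁴.
Web plate: 0.4 × 4.8, A = 1.92 in², y = 2.95 in, Ī = 3.6864 in⁴.
Top plate: 2.8 × 0.9, A = 2.52 in², y = 5.8 in, Ī = 0.1701 in⁴.
Hole (subtracted): ⌀0.15, A = 0.0176715 in², y = 0.275 in, Ī = 0.0000248505 in⁴.
Centroid: ȳ = ΣA·y / ΣA = 2.49056 in.
Transfer each piece to the horizontal axis through the centroid using Ī + A·d² with d = y − 2.49056:
  bottom plate: d = -2.21556 in → contributes +20.6238 in⁴
  web plate: d = 0.459437 in → contributes +4.09168 in⁴
  top plate: d = 3.30944 in → contributes +27.7701 in⁴
  hole: d = -2.21556 in → contributes −0.0867691 in⁴
Total I = 52.3988 in⁴.

Ix ≈ 52.40 in⁴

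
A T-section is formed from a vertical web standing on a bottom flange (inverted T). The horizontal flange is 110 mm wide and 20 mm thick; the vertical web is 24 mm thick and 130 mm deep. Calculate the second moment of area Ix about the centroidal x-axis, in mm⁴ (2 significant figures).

Break the section into simple shapes (no overlaps), measuring from the bottom-left corner of the bounding box.
Flange: 110 × 20, A = 2 200 mm², y = 10 mm, Ī = 73 333 mm⁴.
Web: 24 × 130, A = 3 120 mm², y = 85 mm, Ī = 4 394 000 mm⁴.
Centroid: ȳ = ΣA·y / ΣA = 53.98 mm.
Transfer each piece to the centroidal x-axis using Ī + A·d² with d = y − 53.98:
  flange: d = -43.98 mm → contributes +4 329 623 mm⁴
  web: d = 31.02 mm → contributes +7 395 230 mm⁴
Total I = 11 724 852 mm⁴.

Ix ≈ 1.2 × 10⁷ mm⁴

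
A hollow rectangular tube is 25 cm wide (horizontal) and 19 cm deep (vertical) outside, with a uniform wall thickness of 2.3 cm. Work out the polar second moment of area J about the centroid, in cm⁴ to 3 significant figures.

Break the section into simple shapes (no overlaps), measuring from the bottom-left corner of the bounding box.
Outer rectangle: 25 × 19, A = 475 cm², y = 9.5 cm, Ī = 14 290 cm⁴.
Inner void (subtracted): 20.4 × 14.4, A = 293.76 cm², y = 9.5 cm, Ī = 5076.2 cm⁴.
By symmetry the centroid is at mid-height, ȳ = 9.5 cm.
All pieces are centred on the centroidal x-axis, so I = ΣĪ (holes subtracted) = 9213.4 cm⁴.
Repeating about the centroidal y-axis gives I_y = 14 552 cm⁴.
Polar second moment: J = I_x + I_y = 23 765 cm⁴.

J ≈ 2.38 × 10⁴ cm⁴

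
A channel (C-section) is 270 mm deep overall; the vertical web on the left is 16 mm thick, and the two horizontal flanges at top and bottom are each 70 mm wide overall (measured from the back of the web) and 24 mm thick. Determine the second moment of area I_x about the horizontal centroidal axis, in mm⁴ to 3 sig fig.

I_x ≈ 6.56 × 10⁷ mm⁴

Decompose the section into non-overlapping parts with the origin at the bottom-left of its bounding rectangle.
Web: 16 × 270, A = 4 320 mm², y = 135 mm, Ī = 26 244 000 mm⁴.
Top flange (beyond web): 54 × 24, A = 1 296 mm², y = 258 mm, Ī = 62 208 mm⁴.
Bottom flange (beyond web): 54 × 24, A = 1 296 mm², y = 12 mm, Ī = 62 208 mm⁴.
By symmetry the centroid is at mid-height, ȳ = 135 mm.
Transfer each piece to the horizontal centroidal axis using Ī + A·d² with d = y − 135:
  web: d = 0 mm → contributes +26 244 000 mm⁴
  top flange (beyond web): d = 123 mm → contributes +19 669 392 mm⁴
  bottom flange (beyond web): d = -123 mm → contributes +19 669 392 mm⁴
Total I = 65 582 784 mm⁴.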